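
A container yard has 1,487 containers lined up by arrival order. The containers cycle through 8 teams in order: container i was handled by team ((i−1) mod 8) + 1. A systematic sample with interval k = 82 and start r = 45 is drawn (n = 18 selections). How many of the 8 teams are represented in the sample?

Consecutive selections differ by k = 82, so their team numbers differ by 82 mod 8 = 2.
gcd(82, 8) = 2, so the sample visits 8/2 = 4 distinct residues mod 8.
Start 45 is team 5; the teams hit are 1, 3, 5, 7.

4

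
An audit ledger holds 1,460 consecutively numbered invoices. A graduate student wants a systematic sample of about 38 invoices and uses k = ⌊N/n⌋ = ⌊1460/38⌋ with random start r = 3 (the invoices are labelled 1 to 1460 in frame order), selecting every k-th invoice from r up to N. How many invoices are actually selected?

k = ⌊1460/38⌋ = 38
Achieved size = ⌊(1460 − 3)/38⌋ + 1 = ⌊1457/38⌋ + 1 = 38 + 1 = 39
(last selection: 3 + 38×38 = 1447 ≤ 1460; next would be 1485 > 1460)

39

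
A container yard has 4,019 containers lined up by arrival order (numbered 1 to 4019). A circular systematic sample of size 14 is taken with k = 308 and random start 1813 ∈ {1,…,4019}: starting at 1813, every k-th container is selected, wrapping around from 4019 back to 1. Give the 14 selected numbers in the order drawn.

1813, 2121, 2429, 2737, 3045, 3353, 3661, 3969, 258, 566, 874, 1182, 1490, 1798

Selection 1: 1813
Selection 2: 1813 + 308 = 2121
Selection 3: 2121 + 308 = 2429
Selection 4: 2429 + 308 = 2737
Selection 5: 2737 + 308 = 3045
Selection 6: 3045 + 308 = 3353
Selection 7: 3353 + 308 = 3661
Selection 8: 3661 + 308 = 3969
Selection 9: 3969 + 308 = 4277 → 4277 − 4019 = 258
Selection 10: 258 + 308 = 566
Selection 11: 566 + 308 = 874
Selection 12: 874 + 308 = 1182
Selection 13: 1182 + 308 = 1490
Selection 14: 1490 + 308 = 1798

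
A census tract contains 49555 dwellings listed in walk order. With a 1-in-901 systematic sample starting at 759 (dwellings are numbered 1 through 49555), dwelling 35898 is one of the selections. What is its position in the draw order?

40

k = 901
position = (35898 − 759)/901 + 1 = 35139/901 + 1 = 39 + 1 = 40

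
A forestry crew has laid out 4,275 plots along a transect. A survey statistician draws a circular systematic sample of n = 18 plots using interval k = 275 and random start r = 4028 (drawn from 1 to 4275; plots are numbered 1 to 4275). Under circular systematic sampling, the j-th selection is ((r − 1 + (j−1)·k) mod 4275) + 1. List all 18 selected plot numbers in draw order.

4028, 28, 303, 578, 853, 1128, 1403, 1678, 1953, 2228, 2503, 2778, 3053, 3328, 3603, 3878, 4153, 153

Selection 1: 4028
Selection 2: 4028 + 275 = 4303 → 4303 − 4275 = 28
Selection 3: 28 + 275 = 303
Selection 4: 303 + 275 = 578
Selection 5: 578 + 275 = 853
Selection 6: 853 + 275 = 1128
Selection 7: 1128 + 275 = 1403
Selection 8: 1403 + 275 = 1678
Selection 9: 1678 + 275 = 1953
Selection 10: 1953 + 275 = 2228
Selection 11: 2228 + 275 = 2503
Selection 12: 2503 + 275 = 2778
Selection 13: 2778 + 275 = 3053
Selection 14: 3053 + 275 = 3328
Selection 15: 3328 + 275 = 3603
Selection 16: 3603 + 275 = 3878
Selection 17: 3878 + 275 = 4153
Selection 18: 4153 + 275 = 4428 → 4428 − 4275 = 153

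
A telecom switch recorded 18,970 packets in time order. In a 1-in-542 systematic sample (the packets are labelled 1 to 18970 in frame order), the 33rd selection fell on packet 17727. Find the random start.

383

k = 542
r = 17727 − (33−1)×542 = 17727 − 17344 = 383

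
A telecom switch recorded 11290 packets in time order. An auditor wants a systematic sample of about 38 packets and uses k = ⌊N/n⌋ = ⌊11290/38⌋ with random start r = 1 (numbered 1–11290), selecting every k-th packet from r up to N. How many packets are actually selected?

k = ⌊11290/38⌋ = 297
Achieved size = ⌊(11290 − 1)/297⌋ + 1 = ⌊11289/297⌋ + 1 = 38 + 1 = 39
(last selection: 1 + 38×297 = 11287 ≤ 11290; next would be 11584 > 11290)

39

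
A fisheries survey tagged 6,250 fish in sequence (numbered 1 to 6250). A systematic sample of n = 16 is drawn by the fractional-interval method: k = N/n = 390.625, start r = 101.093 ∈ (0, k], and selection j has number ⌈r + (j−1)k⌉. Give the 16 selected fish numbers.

102, 492, 883, 1273, 1664, 2055, 2445, 2836, 3227, 3617, 4008, 4398, 4789, 5180, 5570, 5961

j=1: r + 0k = 101.093 → ⌈·⌉ = 102
j=2: r + 1k = 491.718 → ⌈·⌉ = 492
j=3: r + 2k = 882.343 → ⌈·⌉ = 883
j=4: r + 3k = 1272.968 → ⌈·⌉ = 1273
j=5: r + 4k = 1663.593 → ⌈·⌉ = 1664
j=6: r + 5k = 2054.218 → ⌈·⌉ = 2055
j=7: r + 6k = 2444.843 → ⌈·⌉ = 2445
j=8: r + 7k = 2835.468 → ⌈·⌉ = 2836
j=9: r + 8k = 3226.093 → ⌈·⌉ = 3227
j=10: r + 9k = 3616.718 → ⌈·⌉ = 3617
j=11: r + 10k = 4007.343 → ⌈·⌉ = 4008
j=12: r + 11k = 4397.968 → ⌈·⌉ = 4398
j=13: r + 12k = 4788.593 → ⌈·⌉ = 4789
j=14: r + 13k = 5179.218 → ⌈·⌉ = 5180
j=15: r + 14k = 5569.843 → ⌈·⌉ = 5570
j=16: r + 15k = 5960.468 → ⌈·⌉ = 5961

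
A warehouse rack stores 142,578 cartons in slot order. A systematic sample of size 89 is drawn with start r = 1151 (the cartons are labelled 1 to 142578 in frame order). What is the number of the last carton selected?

k = 142578/89 = 1602
89th selection = r + (89−1)·k = 1151 + 88×1602 = 1151 + 140976 = 142127

142127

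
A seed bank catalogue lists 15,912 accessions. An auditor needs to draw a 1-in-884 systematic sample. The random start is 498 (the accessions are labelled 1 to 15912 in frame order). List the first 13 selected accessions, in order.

accession 1: 498
accession 2: 498 + 884 = 1382
accession 3: 1382 + 884 = 2266
accession 4: 2266 + 884 = 3150
accession 5: 3150 + 884 = 4034
accession 6: 4034 + 884 = 4918
accession 7: 4918 + 884 = 5802
accession 8: 5802 + 884 = 6686
accession 9: 6686 + 884 = 7570
accession 10: 7570 + 884 = 8454
accession 11: 8454 + 884 = 9338
accession 12: 9338 + 884 = 10222
accession 13: 10222 + 884 = 11106

498, 1382, 2266, 3150, 4034, 4918, 5802, 6686, 7570, 8454, 9338, 10222, 11106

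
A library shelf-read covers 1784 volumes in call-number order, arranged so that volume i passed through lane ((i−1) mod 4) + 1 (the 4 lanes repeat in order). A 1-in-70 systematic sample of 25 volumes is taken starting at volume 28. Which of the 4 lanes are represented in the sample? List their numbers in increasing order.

Consecutive selections differ by k = 70, so their lane numbers differ by 70 mod 4 = 2.
gcd(70, 4) = 2, so the sample visits 4/2 = 2 distinct residues mod 4.
Start 28 is lane 4; the lanes hit are 2, 4.

2, 4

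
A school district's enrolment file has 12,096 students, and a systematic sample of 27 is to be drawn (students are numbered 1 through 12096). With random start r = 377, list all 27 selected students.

k = N/n = 12096/27 = 448
student 1: 377
student 2: 377 + 448 = 825
student 3: 825 + 448 = 1273
student 4: 1273 + 448 = 1721
student 5: 1721 + 448 = 2169
student 6: 2169 + 448 = 2617
student 7: 2617 + 448 = 3065
student 8: 3065 + 448 = 3513
student 9: 3513 + 448 = 3961
student 10: 3961 + 448 = 4409
student 11: 4409 + 448 = 4857
student 12: 4857 + 448 = 5305
student 13: 5305 + 448 = 5753
student 14: 5753 + 448 = 6201
student 15: 6201 + 448 = 6649
student 16: 6649 + 448 = 7097
student 17: 7097 + 448 = 7545
student 18: 7545 + 448 = 7993
student 19: 7993 + 448 = 8441
student 20: 8441 + 448 = 8889
student 21: 8889 + 448 = 9337
student 22: 9337 + 448 = 9785
student 23: 9785 + 448 = 10233
student 24: 10233 + 448 = 10681
student 25: 10681 + 448 = 11129
student 26: 11129 + 448 = 11577
student 27: 11577 + 448 = 12025

377, 825, 1273, 1721, 2169, 2617, 3065, 3513, 3961, 4409, 4857, 5305, 5753, 6201, 6649, 7097, 7545, 7993, 8441, 8889, 9337, 9785, 10233, 10681, 11129, 11577, 12025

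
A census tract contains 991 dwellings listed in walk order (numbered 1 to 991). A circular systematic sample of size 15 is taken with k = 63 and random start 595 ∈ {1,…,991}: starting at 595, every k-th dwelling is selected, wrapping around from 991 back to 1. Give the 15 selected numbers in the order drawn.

595, 658, 721, 784, 847, 910, 973, 45, 108, 171, 234, 297, 360, 423, 486

Selection 1: 595
Selection 2: 595 + 63 = 658
Selection 3: 658 + 63 = 721
Selection 4: 721 + 63 = 784
Selection 5: 784 + 63 = 847
Selection 6: 847 + 63 = 910
Selection 7: 910 + 63 = 973
Selection 8: 973 + 63 = 1036 → 1036 − 991 = 45
Selection 9: 45 + 63 = 108
Selection 10: 108 + 63 = 171
Selection 11: 171 + 63 = 234
Selection 12: 234 + 63 = 297
Selection 13: 297 + 63 = 360
Selection 14: 360 + 63 = 423
Selection 15: 423 + 63 = 486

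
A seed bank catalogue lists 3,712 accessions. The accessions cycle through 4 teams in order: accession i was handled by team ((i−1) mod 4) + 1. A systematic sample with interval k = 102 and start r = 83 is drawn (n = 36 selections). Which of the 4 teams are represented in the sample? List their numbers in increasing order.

1, 3

Consecutive selections differ by k = 102, so their team numbers differ by 102 mod 4 = 2.
gcd(102, 4) = 2, so the sample visits 4/2 = 2 distinct residues mod 4.
Start 83 is team 3; the teams hit are 1, 3.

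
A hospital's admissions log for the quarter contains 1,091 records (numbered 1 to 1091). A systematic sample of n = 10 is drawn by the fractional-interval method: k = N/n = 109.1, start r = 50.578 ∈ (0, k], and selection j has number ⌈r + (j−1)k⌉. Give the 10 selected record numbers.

j=1: r + 0k = 50.578 → ⌈·⌉ = 51
j=2: r + 1k = 159.678 → ⌈·⌉ = 160
j=3: r + 2k = 268.778 → ⌈·⌉ = 269
j=4: r + 3k = 377.878 → ⌈·⌉ = 378
j=5: r + 4k = 486.978 → ⌈·⌉ = 487
j=6: r + 5k = 596.078 → ⌈·⌉ = 597
j=7: r + 6k = 705.178 → ⌈·⌉ = 706
j=8: r + 7k = 814.278 → ⌈·⌉ = 815
j=9: r + 8k = 923.378 → ⌈·⌉ = 924
j=10: r + 9k = 1032.478 → ⌈·⌉ = 1033

51, 160, 269, 378, 487, 597, 706, 815, 924, 1033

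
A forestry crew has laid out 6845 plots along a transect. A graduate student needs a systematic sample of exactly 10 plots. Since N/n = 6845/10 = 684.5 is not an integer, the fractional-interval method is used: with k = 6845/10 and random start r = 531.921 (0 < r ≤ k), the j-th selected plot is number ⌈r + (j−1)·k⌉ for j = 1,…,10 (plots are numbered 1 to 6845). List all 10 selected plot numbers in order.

532, 1217, 1901, 2586, 3270, 3955, 4639, 5324, 6008, 6693

j=1: r + 0k = 531.921 → ⌈·⌉ = 532
j=2: r + 1k = 1216.421 → ⌈·⌉ = 1217
j=3: r + 2k = 1900.921 → ⌈·⌉ = 1901
j=4: r + 3k = 2585.421 → ⌈·⌉ = 2586
j=5: r + 4k = 3269.921 → ⌈·⌉ = 3270
j=6: r + 5k = 3954.421 → ⌈·⌉ = 3955
j=7: r + 6k = 4638.921 → ⌈·⌉ = 4639
j=8: r + 7k = 5323.421 → ⌈·⌉ = 5324
j=9: r + 8k = 6007.921 → ⌈·⌉ = 6008
j=10: r + 9k = 6692.421 → ⌈·⌉ = 6693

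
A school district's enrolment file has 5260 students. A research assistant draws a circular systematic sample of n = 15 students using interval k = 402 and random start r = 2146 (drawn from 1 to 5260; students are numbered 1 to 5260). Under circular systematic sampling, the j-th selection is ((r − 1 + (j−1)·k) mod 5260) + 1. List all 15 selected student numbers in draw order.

2146, 2548, 2950, 3352, 3754, 4156, 4558, 4960, 102, 504, 906, 1308, 1710, 2112, 2514

Selection 1: 2146
Selection 2: 2146 + 402 = 2548
Selection 3: 2548 + 402 = 2950
Selection 4: 2950 + 402 = 3352
Selection 5: 3352 + 402 = 3754
Selection 6: 3754 + 402 = 4156
Selection 7: 4156 + 402 = 4558
Selection 8: 4558 + 402 = 4960
Selection 9: 4960 + 402 = 5362 → 5362 − 5260 = 102
Selection 10: 102 + 402 = 504
Selection 11: 504 + 402 = 906
Selection 12: 906 + 402 = 1308
Selection 13: 1308 + 402 = 1710
Selection 14: 1710 + 402 = 2112
Selection 15: 2112 + 402 = 2514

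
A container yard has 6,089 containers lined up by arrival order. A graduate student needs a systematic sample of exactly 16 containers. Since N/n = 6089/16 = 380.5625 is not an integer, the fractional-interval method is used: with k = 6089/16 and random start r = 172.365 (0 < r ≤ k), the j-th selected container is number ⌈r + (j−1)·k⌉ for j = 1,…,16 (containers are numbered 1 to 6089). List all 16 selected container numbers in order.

173, 553, 934, 1315, 1695, 2076, 2456, 2837, 3217, 3598, 3978, 4359, 4740, 5120, 5501, 5881

j=1: r + 0k = 172.365 → ⌈·⌉ = 173
j=2: r + 1k = 552.9275 → ⌈·⌉ = 553
j=3: r + 2k = 933.49 → ⌈·⌉ = 934
j=4: r + 3k = 1314.0525 → ⌈·⌉ = 1315
j=5: r + 4k = 1694.615 → ⌈·⌉ = 1695
j=6: r + 5k = 2075.1775 → ⌈·⌉ = 2076
j=7: r + 6k = 2455.74 → ⌈·⌉ = 2456
j=8: r + 7k = 2836.3025 → ⌈·⌉ = 2837
j=9: r + 8k = 3216.865 → ⌈·⌉ = 3217
j=10: r + 9k = 3597.4275 → ⌈·⌉ = 3598
j=11: r + 10k = 3977.99 → ⌈·⌉ = 3978
j=12: r + 11k = 4358.5525 → ⌈·⌉ = 4359
j=13: r + 12k = 4739.115 → ⌈·⌉ = 4740
j=14: r + 13k = 5119.6775 → ⌈·⌉ = 5120
j=15: r + 14k = 5500.24 → ⌈·⌉ = 5501
j=16: r + 15k = 5880.8025 → ⌈·⌉ = 5881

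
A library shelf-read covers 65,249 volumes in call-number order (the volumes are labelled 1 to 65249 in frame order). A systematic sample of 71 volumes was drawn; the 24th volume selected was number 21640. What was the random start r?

503

k = 65249/71 = 919
r = 21640 − (24−1)×919 = 21640 − 21137 = 503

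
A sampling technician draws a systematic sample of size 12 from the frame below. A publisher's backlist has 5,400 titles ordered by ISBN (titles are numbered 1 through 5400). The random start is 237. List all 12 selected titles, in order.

237, 687, 1137, 1587, 2037, 2487, 2937, 3387, 3837, 4287, 4737, 5187

k = N/n = 5400/12 = 450
title 1: 237
title 2: 237 + 450 = 687
title 3: 687 + 450 = 1137
title 4: 1137 + 450 = 1587
title 5: 1587 + 450 = 2037
title 6: 2037 + 450 = 2487
title 7: 2487 + 450 = 2937
title 8: 2937 + 450 = 3387
title 9: 3387 + 450 = 3837
title 10: 3837 + 450 = 4287
title 11: 4287 + 450 = 4737
title 12: 4737 + 450 = 5187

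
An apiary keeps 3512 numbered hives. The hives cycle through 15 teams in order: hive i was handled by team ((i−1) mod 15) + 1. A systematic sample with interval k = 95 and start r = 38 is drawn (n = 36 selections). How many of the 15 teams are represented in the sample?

3

Consecutive selections differ by k = 95, so their team numbers differ by 95 mod 15 = 5.
gcd(95, 15) = 5, so the sample visits 15/5 = 3 distinct residues mod 15.
Start 38 is team 8; the teams hit are 3, 8, 13.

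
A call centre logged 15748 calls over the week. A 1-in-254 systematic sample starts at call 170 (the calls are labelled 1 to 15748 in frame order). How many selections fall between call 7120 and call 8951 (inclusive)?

7

k = 254
First selection ≥ 7120: 170 + ⌈(7120−170)/254⌉·254 = 170 + 28×254 = 7282
Last selection ≤ 8951: 170 + ⌊(8951−170)/254⌋·254 = 170 + 34×254 = 8806
Count = 34 − 28 + 1 = 7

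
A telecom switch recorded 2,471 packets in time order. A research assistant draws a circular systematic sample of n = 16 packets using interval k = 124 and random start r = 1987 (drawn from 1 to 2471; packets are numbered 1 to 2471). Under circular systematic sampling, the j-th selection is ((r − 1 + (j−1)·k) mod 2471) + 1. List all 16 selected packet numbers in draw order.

Selection 1: 1987
Selection 2: 1987 + 124 = 2111
Selection 3: 2111 + 124 = 2235
Selection 4: 2235 + 124 = 2359
Selection 5: 2359 + 124 = 2483 → 2483 − 2471 = 12
Selection 6: 12 + 124 = 136
Selection 7: 136 + 124 = 260
Selection 8: 260 + 124 = 384
Selection 9: 384 + 124 = 508
Selection 10: 508 + 124 = 632
Selection 11: 632 + 124 = 756
Selection 12: 756 + 124 = 880
Selection 13: 880 + 124 = 1004
Selection 14: 1004 + 124 = 1128
Selection 15: 1128 + 124 = 1252
Selection 16: 1252 + 124 = 1376

1987, 2111, 2235, 2359, 12, 136, 260, 384, 508, 632, 756, 880, 1004, 1128, 1252, 1376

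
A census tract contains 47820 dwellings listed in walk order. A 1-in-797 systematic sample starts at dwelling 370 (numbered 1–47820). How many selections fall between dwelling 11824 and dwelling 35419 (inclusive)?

k = 797
First selection ≥ 11824: 370 + ⌈(11824−370)/797⌉·797 = 370 + 15×797 = 12325
Last selection ≤ 35419: 370 + ⌊(35419−370)/797⌋·797 = 370 + 43×797 = 34641
Count = 43 − 15 + 1 = 29

29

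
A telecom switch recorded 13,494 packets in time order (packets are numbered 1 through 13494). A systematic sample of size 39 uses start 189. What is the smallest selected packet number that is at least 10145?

k = 13494/39 = 346
Steps past start: ⌈(10145 − 189)/346⌉ = ⌈9956/346⌉ = 29
Selected packet: 189 + 29×346 = 10223

10223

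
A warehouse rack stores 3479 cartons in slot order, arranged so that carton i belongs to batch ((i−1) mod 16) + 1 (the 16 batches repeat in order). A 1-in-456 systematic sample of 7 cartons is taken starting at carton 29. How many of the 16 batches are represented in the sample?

2

Consecutive selections differ by k = 456, so their batch numbers differ by 456 mod 16 = 8.
gcd(456, 16) = 8, so the sample visits 16/8 = 2 distinct residues mod 16.
Start 29 is batch 13; the batches hit are 5, 13.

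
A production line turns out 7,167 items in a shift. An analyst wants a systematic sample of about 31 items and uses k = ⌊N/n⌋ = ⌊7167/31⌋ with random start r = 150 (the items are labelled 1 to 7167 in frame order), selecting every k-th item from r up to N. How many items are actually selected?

k = ⌊7167/31⌋ = 231
Achieved size = ⌊(7167 − 150)/231⌋ + 1 = ⌊7017/231⌋ + 1 = 30 + 1 = 31
(last selection: 150 + 30×231 = 7080 ≤ 7167; next would be 7311 > 7167)

31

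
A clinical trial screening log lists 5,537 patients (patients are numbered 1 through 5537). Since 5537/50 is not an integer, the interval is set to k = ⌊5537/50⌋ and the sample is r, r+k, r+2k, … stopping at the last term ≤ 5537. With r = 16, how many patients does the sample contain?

k = ⌊5537/50⌋ = 110
Achieved size = ⌊(5537 − 16)/110⌋ + 1 = ⌊5521/110⌋ + 1 = 50 + 1 = 51
(last selection: 16 + 50×110 = 5516 ≤ 5537; next would be 5626 > 5537)

51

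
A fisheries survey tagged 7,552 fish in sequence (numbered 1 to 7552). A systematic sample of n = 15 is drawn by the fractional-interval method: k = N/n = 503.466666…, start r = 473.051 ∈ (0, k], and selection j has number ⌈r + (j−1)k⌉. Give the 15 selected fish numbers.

j=1: r + 0k = 473.051 → ⌈·⌉ = 474
j=2: r + 1k = 976.517666… → ⌈·⌉ = 977
j=3: r + 2k = 1479.984333… → ⌈·⌉ = 1480
j=4: r + 3k = 1983.451 → ⌈·⌉ = 1984
j=5: r + 4k = 2486.917666… → ⌈·⌉ = 2487
j=6: r + 5k = 2990.384333… → ⌈·⌉ = 2991
j=7: r + 6k = 3493.851 → ⌈·⌉ = 3494
j=8: r + 7k = 3997.317666… → ⌈·⌉ = 3998
j=9: r + 8k = 4500.784333… → ⌈·⌉ = 4501
j=10: r + 9k = 5004.251 → ⌈·⌉ = 5005
j=11: r + 10k = 5507.717666… → ⌈·⌉ = 5508
j=12: r + 11k = 6011.184333… → ⌈·⌉ = 6012
j=13: r + 12k = 6514.651 → ⌈·⌉ = 6515
j=14: r + 13k = 7018.117666… → ⌈·⌉ = 7019
j=15: r + 14k = 7521.584333… → ⌈·⌉ = 7522

474, 977, 1480, 1984, 2487, 2991, 3494, 3998, 4501, 5005, 5508, 6012, 6515, 7019, 7522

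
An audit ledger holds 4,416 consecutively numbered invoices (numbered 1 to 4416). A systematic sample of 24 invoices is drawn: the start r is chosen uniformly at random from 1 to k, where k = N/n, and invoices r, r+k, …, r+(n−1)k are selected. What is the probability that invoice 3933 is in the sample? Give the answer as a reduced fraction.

1/184

k = 4416/24 = 184.
Invoice 3933 is selected iff r ≡ 3933 (mod 184); exactly one such r in {1,…,184}.
Inclusion probability = 1/184.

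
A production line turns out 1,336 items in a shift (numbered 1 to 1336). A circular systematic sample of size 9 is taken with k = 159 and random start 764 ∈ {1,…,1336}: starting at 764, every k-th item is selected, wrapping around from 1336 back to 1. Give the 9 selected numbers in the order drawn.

Selection 1: 764
Selection 2: 764 + 159 = 923
Selection 3: 923 + 159 = 1082
Selection 4: 1082 + 159 = 1241
Selection 5: 1241 + 159 = 1400 → 1400 − 1336 = 64
Selection 6: 64 + 159 = 223
Selection 7: 223 + 159 = 382
Selection 8: 382 + 159 = 541
Selection 9: 541 + 159 = 700

764, 923, 1082, 1241, 64, 223, 382, 541, 700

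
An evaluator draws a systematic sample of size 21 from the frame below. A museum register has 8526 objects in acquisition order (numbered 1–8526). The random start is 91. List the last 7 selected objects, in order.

k = N/n = 8526/21 = 406
15th selection = 91 + 14×406 = 5775
16th: 5775 + 406 = 6181
17th: 6181 + 406 = 6587
18th: 6587 + 406 = 6993
19th: 6993 + 406 = 7399
20th: 7399 + 406 = 7805
21st: 7805 + 406 = 8211

5775, 6181, 6587, 6993, 7399, 7805, 8211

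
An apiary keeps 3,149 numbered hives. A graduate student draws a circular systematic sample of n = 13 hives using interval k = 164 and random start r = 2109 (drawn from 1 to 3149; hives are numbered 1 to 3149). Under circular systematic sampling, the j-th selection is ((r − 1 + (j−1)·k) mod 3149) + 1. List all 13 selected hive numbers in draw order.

2109, 2273, 2437, 2601, 2765, 2929, 3093, 108, 272, 436, 600, 764, 928

Selection 1: 2109
Selection 2: 2109 + 164 = 2273
Selection 3: 2273 + 164 = 2437
Selection 4: 2437 + 164 = 2601
Selection 5: 2601 + 164 = 2765
Selection 6: 2765 + 164 = 2929
Selection 7: 2929 + 164 = 3093
Selection 8: 3093 + 164 = 3257 → 3257 − 3149 = 108
Selection 9: 108 + 164 = 272
Selection 10: 272 + 164 = 436
Selection 11: 436 + 164 = 600
Selection 12: 600 + 164 = 764
Selection 13: 764 + 164 = 928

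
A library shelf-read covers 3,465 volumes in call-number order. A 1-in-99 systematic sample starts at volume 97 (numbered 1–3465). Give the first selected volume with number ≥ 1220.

k = 99
Steps past start: ⌈(1220 − 97)/99⌉ = ⌈1123/99⌉ = 12
Selected volume: 97 + 12×99 = 1285

1285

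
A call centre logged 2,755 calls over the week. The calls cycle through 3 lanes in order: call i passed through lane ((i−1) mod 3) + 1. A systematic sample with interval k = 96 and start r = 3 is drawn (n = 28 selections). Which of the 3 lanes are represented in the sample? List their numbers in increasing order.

Consecutive selections differ by k = 96, so their lane numbers differ by 96 mod 3 = 0.
gcd(96, 3) = 3, so the sample visits 3/3 = 1 distinct residues mod 3.
Start 3 is lane 3; the lanes hit are 3.

3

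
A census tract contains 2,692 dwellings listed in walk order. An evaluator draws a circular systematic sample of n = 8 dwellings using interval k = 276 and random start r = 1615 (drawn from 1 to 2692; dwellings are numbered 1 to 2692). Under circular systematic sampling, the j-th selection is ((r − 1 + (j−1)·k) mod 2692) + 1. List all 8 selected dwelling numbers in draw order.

Selection 1: 1615
Selection 2: 1615 + 276 = 1891
Selection 3: 1891 + 276 = 2167
Selection 4: 2167 + 276 = 2443
Selection 5: 2443 + 276 = 2719 → 2719 − 2692 = 27
Selection 6: 27 + 276 = 303
Selection 7: 303 + 276 = 579
Selection 8: 579 + 276 = 855

1615, 1891, 2167, 2443, 27, 303, 579, 855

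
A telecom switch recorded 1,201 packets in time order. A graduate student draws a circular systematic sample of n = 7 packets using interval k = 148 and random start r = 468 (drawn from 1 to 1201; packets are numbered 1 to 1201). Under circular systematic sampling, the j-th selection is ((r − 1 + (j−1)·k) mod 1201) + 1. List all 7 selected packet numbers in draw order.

Selection 1: 468
Selection 2: 468 + 148 = 616
Selection 3: 616 + 148 = 764
Selection 4: 764 + 148 = 912
Selection 5: 912 + 148 = 1060
Selection 6: 1060 + 148 = 1208 → 1208 − 1201 = 7
Selection 7: 7 + 148 = 155

468, 616, 764, 912, 1060, 7, 155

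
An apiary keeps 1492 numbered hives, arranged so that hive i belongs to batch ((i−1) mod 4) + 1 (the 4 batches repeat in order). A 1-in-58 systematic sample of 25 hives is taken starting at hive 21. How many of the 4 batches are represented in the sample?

2

Consecutive selections differ by k = 58, so their batch numbers differ by 58 mod 4 = 2.
gcd(58, 4) = 2, so the sample visits 4/2 = 2 distinct residues mod 4.
Start 21 is batch 1; the batches hit are 1, 3.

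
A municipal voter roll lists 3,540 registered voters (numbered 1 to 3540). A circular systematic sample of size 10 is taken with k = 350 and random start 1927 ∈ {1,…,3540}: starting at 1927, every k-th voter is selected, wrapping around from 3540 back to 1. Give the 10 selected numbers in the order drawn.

Selection 1: 1927
Selection 2: 1927 + 350 = 2277
Selection 3: 2277 + 350 = 2627
Selection 4: 2627 + 350 = 2977
Selection 5: 2977 + 350 = 3327
Selection 6: 3327 + 350 = 3677 → 3677 − 3540 = 137
Selection 7: 137 + 350 = 487
Selection 8: 487 + 350 = 837
Selection 9: 837 + 350 = 1187
Selection 10: 1187 + 350 = 1537

1927, 2277, 2627, 2977, 3327, 137, 487, 837, 1187, 1537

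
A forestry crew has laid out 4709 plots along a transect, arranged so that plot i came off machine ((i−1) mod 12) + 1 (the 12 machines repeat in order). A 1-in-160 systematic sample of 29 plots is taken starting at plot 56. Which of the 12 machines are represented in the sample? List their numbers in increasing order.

4, 8, 12

Consecutive selections differ by k = 160, so their machine numbers differ by 160 mod 12 = 4.
gcd(160, 12) = 4, so the sample visits 12/4 = 3 distinct residues mod 12.
Start 56 is machine 8; the machines hit are 4, 8, 12.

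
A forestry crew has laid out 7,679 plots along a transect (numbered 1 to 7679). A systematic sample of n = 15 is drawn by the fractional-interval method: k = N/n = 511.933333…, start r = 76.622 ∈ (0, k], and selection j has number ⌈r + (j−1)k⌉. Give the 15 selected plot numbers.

j=1: r + 0k = 76.622 → ⌈·⌉ = 77
j=2: r + 1k = 588.555333… → ⌈·⌉ = 589
j=3: r + 2k = 1100.488666… → ⌈·⌉ = 1101
j=4: r + 3k = 1612.422 → ⌈·⌉ = 1613
j=5: r + 4k = 2124.355333… → ⌈·⌉ = 2125
j=6: r + 5k = 2636.288666… → ⌈·⌉ = 2637
j=7: r + 6k = 3148.222 → ⌈·⌉ = 3149
j=8: r + 7k = 3660.155333… → ⌈·⌉ = 3661
j=9: r + 8k = 4172.088666… → ⌈·⌉ = 4173
j=10: r + 9k = 4684.022 → ⌈·⌉ = 4685
j=11: r + 10k = 5195.955333… → ⌈·⌉ = 5196
j=12: r + 11k = 5707.888666… → ⌈·⌉ = 5708
j=13: r + 12k = 6219.822 → ⌈·⌉ = 6220
j=14: r + 13k = 6731.755333… → ⌈·⌉ = 6732
j=15: r + 14k = 7243.688666… → ⌈·⌉ = 7244

77, 589, 1101, 1613, 2125, 2637, 3149, 3661, 4173, 4685, 5196, 5708, 6220, 6732, 7244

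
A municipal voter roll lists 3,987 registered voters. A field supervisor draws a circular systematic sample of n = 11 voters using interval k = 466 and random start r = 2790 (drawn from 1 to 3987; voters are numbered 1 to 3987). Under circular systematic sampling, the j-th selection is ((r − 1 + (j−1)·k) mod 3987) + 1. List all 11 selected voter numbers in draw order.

2790, 3256, 3722, 201, 667, 1133, 1599, 2065, 2531, 2997, 3463

Selection 1: 2790
Selection 2: 2790 + 466 = 3256
Selection 3: 3256 + 466 = 3722
Selection 4: 3722 + 466 = 4188 → 4188 − 3987 = 201
Selection 5: 201 + 466 = 667
Selection 6: 667 + 466 = 1133
Selection 7: 1133 + 466 = 1599
Selection 8: 1599 + 466 = 2065
Selection 9: 2065 + 466 = 2531
Selection 10: 2531 + 466 = 2997
Selection 11: 2997 + 466 = 3463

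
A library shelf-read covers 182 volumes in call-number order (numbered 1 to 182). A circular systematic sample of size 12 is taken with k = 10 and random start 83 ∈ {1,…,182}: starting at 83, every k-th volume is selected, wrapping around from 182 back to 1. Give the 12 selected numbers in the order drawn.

83, 93, 103, 113, 123, 133, 143, 153, 163, 173, 1, 11

Selection 1: 83
Selection 2: 83 + 10 = 93
Selection 3: 93 + 10 = 103
Selection 4: 103 + 10 = 113
Selection 5: 113 + 10 = 123
Selection 6: 123 + 10 = 133
Selection 7: 133 + 10 = 143
Selection 8: 143 + 10 = 153
Selection 9: 153 + 10 = 163
Selection 10: 163 + 10 = 173
Selection 11: 173 + 10 = 183 → 183 − 182 = 1
Selection 12: 1 + 10 = 11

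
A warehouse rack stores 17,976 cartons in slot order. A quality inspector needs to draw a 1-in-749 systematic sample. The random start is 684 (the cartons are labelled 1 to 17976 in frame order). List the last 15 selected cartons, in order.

7425, 8174, 8923, 9672, 10421, 11170, 11919, 12668, 13417, 14166, 14915, 15664, 16413, 17162, 17911

10th selection = 684 + 9×749 = 7425
11th: 7425 + 749 = 8174
12th: 8174 + 749 = 8923
13th: 8923 + 749 = 9672
14th: 9672 + 749 = 10421
15th: 10421 + 749 = 11170
16th: 11170 + 749 = 11919
17th: 11919 + 749 = 12668
18th: 12668 + 749 = 13417
19th: 13417 + 749 = 14166
20th: 14166 + 749 = 14915
21st: 14915 + 749 = 15664
22nd: 15664 + 749 = 16413
23rd: 16413 + 749 = 17162
24th: 17162 + 749 = 17911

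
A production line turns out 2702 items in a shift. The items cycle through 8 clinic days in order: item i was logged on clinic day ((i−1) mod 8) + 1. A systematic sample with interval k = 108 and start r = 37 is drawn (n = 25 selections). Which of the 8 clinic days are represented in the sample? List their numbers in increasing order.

1, 5

Consecutive selections differ by k = 108, so their clinic day numbers differ by 108 mod 8 = 4.
gcd(108, 8) = 4, so the sample visits 8/4 = 2 distinct residues mod 8.
Start 37 is clinic day 5; the clinic days hit are 1, 5.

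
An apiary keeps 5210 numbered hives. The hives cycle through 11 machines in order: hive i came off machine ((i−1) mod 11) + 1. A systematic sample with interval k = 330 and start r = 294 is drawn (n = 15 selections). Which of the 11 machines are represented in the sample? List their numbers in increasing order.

Consecutive selections differ by k = 330, so their machine numbers differ by 330 mod 11 = 0.
gcd(330, 11) = 11, so the sample visits 11/11 = 1 distinct residues mod 11.
Start 294 is machine 8; the machines hit are 8.

8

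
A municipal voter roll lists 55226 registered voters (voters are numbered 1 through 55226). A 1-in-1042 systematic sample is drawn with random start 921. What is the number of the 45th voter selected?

k = 1042
45th selection = r + (45−1)·k = 921 + 44×1042 = 921 + 45848 = 46769

46769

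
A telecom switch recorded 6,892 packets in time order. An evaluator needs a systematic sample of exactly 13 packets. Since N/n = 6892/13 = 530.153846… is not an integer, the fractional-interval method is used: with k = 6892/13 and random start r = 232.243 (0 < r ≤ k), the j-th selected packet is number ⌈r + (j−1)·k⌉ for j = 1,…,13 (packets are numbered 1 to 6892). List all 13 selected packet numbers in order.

233, 763, 1293, 1823, 2353, 2884, 3414, 3944, 4474, 5004, 5534, 6064, 6595

j=1: r + 0k = 232.243 → ⌈·⌉ = 233
j=2: r + 1k = 762.396846… → ⌈·⌉ = 763
j=3: r + 2k = 1292.550692… → ⌈·⌉ = 1293
j=4: r + 3k = 1822.704538… → ⌈·⌉ = 1823
j=5: r + 4k = 2352.858384… → ⌈·⌉ = 2353
j=6: r + 5k = 2883.012230… → ⌈·⌉ = 2884
j=7: r + 6k = 3413.166076… → ⌈·⌉ = 3414
j=8: r + 7k = 3943.319923… → ⌈·⌉ = 3944
j=9: r + 8k = 4473.473769… → ⌈·⌉ = 4474
j=10: r + 9k = 5003.627615… → ⌈·⌉ = 5004
j=11: r + 10k = 5533.781461… → ⌈·⌉ = 5534
j=12: r + 11k = 6063.935307… → ⌈·⌉ = 6064
j=13: r + 12k = 6594.089153… → ⌈·⌉ = 6595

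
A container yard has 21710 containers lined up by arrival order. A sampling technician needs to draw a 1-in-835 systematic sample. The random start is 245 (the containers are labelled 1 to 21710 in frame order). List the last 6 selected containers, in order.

21st selection = 245 + 20×835 = 16945
22nd: 16945 + 835 = 17780
23rd: 17780 + 835 = 18615
24th: 18615 + 835 = 19450
25th: 19450 + 835 = 20285
26th: 20285 + 835 = 21120

16945, 17780, 18615, 19450, 20285, 21120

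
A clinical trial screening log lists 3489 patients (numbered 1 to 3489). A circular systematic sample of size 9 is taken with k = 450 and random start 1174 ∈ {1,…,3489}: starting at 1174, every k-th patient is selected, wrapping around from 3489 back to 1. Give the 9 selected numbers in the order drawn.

1174, 1624, 2074, 2524, 2974, 3424, 385, 835, 1285

Selection 1: 1174
Selection 2: 1174 + 450 = 1624
Selection 3: 1624 + 450 = 2074
Selection 4: 2074 + 450 = 2524
Selection 5: 2524 + 450 = 2974
Selection 6: 2974 + 450 = 3424
Selection 7: 3424 + 450 = 3874 → 3874 − 3489 = 385
Selection 8: 385 + 450 = 835
Selection 9: 835 + 450 = 1285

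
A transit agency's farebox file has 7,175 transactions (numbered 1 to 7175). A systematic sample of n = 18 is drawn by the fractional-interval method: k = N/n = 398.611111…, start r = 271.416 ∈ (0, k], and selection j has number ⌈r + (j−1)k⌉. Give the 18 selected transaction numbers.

272, 671, 1069, 1468, 1866, 2265, 2664, 3062, 3461, 3859, 4258, 4657, 5055, 5454, 5852, 6251, 6650, 7048

j=1: r + 0k = 271.416 → ⌈·⌉ = 272
j=2: r + 1k = 670.027111… → ⌈·⌉ = 671
j=3: r + 2k = 1068.638222… → ⌈·⌉ = 1069
j=4: r + 3k = 1467.249333… → ⌈·⌉ = 1468
j=5: r + 4k = 1865.860444… → ⌈·⌉ = 1866
j=6: r + 5k = 2264.471555… → ⌈·⌉ = 2265
j=7: r + 6k = 2663.082666… → ⌈·⌉ = 2664
j=8: r + 7k = 3061.693777… → ⌈·⌉ = 3062
j=9: r + 8k = 3460.304888… → ⌈·⌉ = 3461
j=10: r + 9k = 3858.916 → ⌈·⌉ = 3859
j=11: r + 10k = 4257.527111… → ⌈·⌉ = 4258
j=12: r + 11k = 4656.138222… → ⌈·⌉ = 4657
j=13: r + 12k = 5054.749333… → ⌈·⌉ = 5055
j=14: r + 13k = 5453.360444… → ⌈·⌉ = 5454
j=15: r + 14k = 5851.971555… → ⌈·⌉ = 5852
j=16: r + 15k = 6250.582666… → ⌈·⌉ = 6251
j=17: r + 16k = 6649.193777… → ⌈·⌉ = 6650
j=18: r + 17k = 7047.804888… → ⌈·⌉ = 7048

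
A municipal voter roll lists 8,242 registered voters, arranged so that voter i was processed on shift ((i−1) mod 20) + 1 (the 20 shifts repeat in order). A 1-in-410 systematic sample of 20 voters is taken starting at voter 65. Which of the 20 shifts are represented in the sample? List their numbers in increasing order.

5, 15

Consecutive selections differ by k = 410, so their shift numbers differ by 410 mod 20 = 10.
gcd(410, 20) = 10, so the sample visits 20/10 = 2 distinct residues mod 20.
Start 65 is shift 5; the shifts hit are 5, 15.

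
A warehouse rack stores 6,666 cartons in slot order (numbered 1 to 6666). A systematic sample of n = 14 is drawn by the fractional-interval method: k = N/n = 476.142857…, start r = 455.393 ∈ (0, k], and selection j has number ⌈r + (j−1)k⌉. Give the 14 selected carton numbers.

456, 932, 1408, 1884, 2360, 2837, 3313, 3789, 4265, 4741, 5217, 5693, 6170, 6646

j=1: r + 0k = 455.393 → ⌈·⌉ = 456
j=2: r + 1k = 931.535857… → ⌈·⌉ = 932
j=3: r + 2k = 1407.678714… → ⌈·⌉ = 1408
j=4: r + 3k = 1883.821571… → ⌈·⌉ = 1884
j=5: r + 4k = 2359.964428… → ⌈·⌉ = 2360
j=6: r + 5k = 2836.107285… → ⌈·⌉ = 2837
j=7: r + 6k = 3312.250142… → ⌈·⌉ = 3313
j=8: r + 7k = 3788.393 → ⌈·⌉ = 3789
j=9: r + 8k = 4264.535857… → ⌈·⌉ = 4265
j=10: r + 9k = 4740.678714… → ⌈·⌉ = 4741
j=11: r + 10k = 5216.821571… → ⌈·⌉ = 5217
j=12: r + 11k = 5692.964428… → ⌈·⌉ = 5693
j=13: r + 12k = 6169.107285… → ⌈·⌉ = 6170
j=14: r + 13k = 6645.250142… → ⌈·⌉ = 6646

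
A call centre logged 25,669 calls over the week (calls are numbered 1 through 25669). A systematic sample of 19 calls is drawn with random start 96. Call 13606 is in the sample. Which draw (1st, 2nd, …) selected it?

k = 25669/19 = 1351
position = (13606 − 96)/1351 + 1 = 13510/1351 + 1 = 10 + 1 = 11

11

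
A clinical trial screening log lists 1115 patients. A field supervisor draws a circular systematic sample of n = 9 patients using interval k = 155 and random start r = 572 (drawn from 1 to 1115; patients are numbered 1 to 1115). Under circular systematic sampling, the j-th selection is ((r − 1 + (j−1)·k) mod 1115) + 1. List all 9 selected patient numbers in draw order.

572, 727, 882, 1037, 77, 232, 387, 542, 697

Selection 1: 572
Selection 2: 572 + 155 = 727
Selection 3: 727 + 155 = 882
Selection 4: 882 + 155 = 1037
Selection 5: 1037 + 155 = 1192 → 1192 − 1115 = 77
Selection 6: 77 + 155 = 232
Selection 7: 232 + 155 = 387
Selection 8: 387 + 155 = 542
Selection 9: 542 + 155 = 697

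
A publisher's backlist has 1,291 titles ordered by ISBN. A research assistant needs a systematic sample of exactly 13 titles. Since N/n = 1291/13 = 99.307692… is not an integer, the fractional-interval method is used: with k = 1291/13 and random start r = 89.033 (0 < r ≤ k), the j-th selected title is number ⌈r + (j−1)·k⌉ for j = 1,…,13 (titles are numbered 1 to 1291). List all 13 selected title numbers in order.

j=1: r + 0k = 89.033 → ⌈·⌉ = 90
j=2: r + 1k = 188.340692… → ⌈·⌉ = 189
j=3: r + 2k = 287.648384… → ⌈·⌉ = 288
j=4: r + 3k = 386.956076… → ⌈·⌉ = 387
j=5: r + 4k = 486.263769… → ⌈·⌉ = 487
j=6: r + 5k = 585.571461… → ⌈·⌉ = 586
j=7: r + 6k = 684.879153… → ⌈·⌉ = 685
j=8: r + 7k = 784.186846… → ⌈·⌉ = 785
j=9: r + 8k = 883.494538… → ⌈·⌉ = 884
j=10: r + 9k = 982.802230… → ⌈·⌉ = 983
j=11: r + 10k = 1082.109923… → ⌈·⌉ = 1083
j=12: r + 11k = 1181.417615… → ⌈·⌉ = 1182
j=13: r + 12k = 1280.725307… → ⌈·⌉ = 1281

90, 189, 288, 387, 487, 586, 685, 785, 884, 983, 1083, 1182, 1281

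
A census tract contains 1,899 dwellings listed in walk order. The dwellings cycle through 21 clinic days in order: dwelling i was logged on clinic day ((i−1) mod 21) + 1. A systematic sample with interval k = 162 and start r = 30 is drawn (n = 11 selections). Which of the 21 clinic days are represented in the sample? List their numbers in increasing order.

Consecutive selections differ by k = 162, so their clinic day numbers differ by 162 mod 21 = 15.
gcd(162, 21) = 3, so the sample visits 21/3 = 7 distinct residues mod 21.
Start 30 is clinic day 9; the clinic days hit are 3, 6, 9, 12, 15, 18, 21.

3, 6, 9, 12, 15, 18, 21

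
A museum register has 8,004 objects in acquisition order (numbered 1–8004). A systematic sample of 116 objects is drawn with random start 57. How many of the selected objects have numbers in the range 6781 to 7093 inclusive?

4

k = 8004/116 = 69
First selection ≥ 6781: 57 + ⌈(6781−57)/69⌉·69 = 57 + 98×69 = 6819
Last selection ≤ 7093: 57 + ⌊(7093−57)/69⌋·69 = 57 + 101×69 = 7026
Count = 101 − 98 + 1 = 4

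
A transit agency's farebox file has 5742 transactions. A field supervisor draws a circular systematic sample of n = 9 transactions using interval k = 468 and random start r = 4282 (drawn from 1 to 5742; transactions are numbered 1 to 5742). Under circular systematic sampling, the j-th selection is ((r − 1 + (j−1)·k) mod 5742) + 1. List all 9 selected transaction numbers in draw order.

4282, 4750, 5218, 5686, 412, 880, 1348, 1816, 2284

Selection 1: 4282
Selection 2: 4282 + 468 = 4750
Selection 3: 4750 + 468 = 5218
Selection 4: 5218 + 468 = 5686
Selection 5: 5686 + 468 = 6154 → 6154 − 5742 = 412
Selection 6: 412 + 468 = 880
Selection 7: 880 + 468 = 1348
Selection 8: 1348 + 468 = 1816
Selection 9: 1816 + 468 = 2284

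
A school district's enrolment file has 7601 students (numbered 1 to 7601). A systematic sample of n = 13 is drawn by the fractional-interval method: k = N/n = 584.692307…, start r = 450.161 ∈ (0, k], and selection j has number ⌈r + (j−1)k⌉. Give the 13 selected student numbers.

j=1: r + 0k = 450.161 → ⌈·⌉ = 451
j=2: r + 1k = 1034.853307… → ⌈·⌉ = 1035
j=3: r + 2k = 1619.545615… → ⌈·⌉ = 1620
j=4: r + 3k = 2204.237923… → ⌈·⌉ = 2205
j=5: r + 4k = 2788.930230… → ⌈·⌉ = 2789
j=6: r + 5k = 3373.622538… → ⌈·⌉ = 3374
j=7: r + 6k = 3958.314846… → ⌈·⌉ = 3959
j=8: r + 7k = 4543.007153… → ⌈·⌉ = 4544
j=9: r + 8k = 5127.699461… → ⌈·⌉ = 5128
j=10: r + 9k = 5712.391769… → ⌈·⌉ = 5713
j=11: r + 10k = 6297.084076… → ⌈·⌉ = 6298
j=12: r + 11k = 6881.776384… → ⌈·⌉ = 6882
j=13: r + 12k = 7466.468692… → ⌈·⌉ = 7467

451, 1035, 1620, 2205, 2789, 3374, 3959, 4544, 5128, 5713, 6298, 6882, 7467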